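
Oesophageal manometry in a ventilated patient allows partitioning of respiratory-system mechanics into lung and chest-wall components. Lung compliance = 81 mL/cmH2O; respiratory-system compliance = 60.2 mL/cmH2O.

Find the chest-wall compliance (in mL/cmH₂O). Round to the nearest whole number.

234

1/Ccw = 1/Crs − 1/CL.
1/Ccw = 1/60.2 − 1/81 = 0.004266.
Ccw = 234.41 mL/cmH2O.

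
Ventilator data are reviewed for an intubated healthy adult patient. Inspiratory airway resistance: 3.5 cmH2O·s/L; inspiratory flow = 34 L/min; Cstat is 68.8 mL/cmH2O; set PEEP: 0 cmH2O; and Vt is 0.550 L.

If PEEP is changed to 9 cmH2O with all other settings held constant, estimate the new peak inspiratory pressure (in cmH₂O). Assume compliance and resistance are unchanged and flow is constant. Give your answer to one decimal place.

19.0

Flow: 34 L/min ÷ 60 = 0.5667 L/s.
PIP = Vt/C + R·V̇ + PEEP (constant-flow equation of motion).
Only the baseline term changes: ΔPIP = ΔPEEP = 9 − 0 = 9.0 cmH2O.
Original PIP = 550/68.8 + 3.5×0.5667 + 0 = 9.978 cmH2O; new PIP = 9.978 + (9.0) = 18.978 cmH2O.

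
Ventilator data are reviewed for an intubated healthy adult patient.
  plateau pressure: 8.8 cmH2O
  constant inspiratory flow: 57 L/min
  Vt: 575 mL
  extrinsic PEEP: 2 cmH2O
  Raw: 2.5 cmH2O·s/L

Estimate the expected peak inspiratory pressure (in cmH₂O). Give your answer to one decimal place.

Flow: 57 L/min ÷ 60 = 0.95 L/s.
PIP = Pplat + Raw × flow = 8.8 + 2.5 × 0.95 = 8.8 + 2.375 = 11.175 cmH2O.

11.2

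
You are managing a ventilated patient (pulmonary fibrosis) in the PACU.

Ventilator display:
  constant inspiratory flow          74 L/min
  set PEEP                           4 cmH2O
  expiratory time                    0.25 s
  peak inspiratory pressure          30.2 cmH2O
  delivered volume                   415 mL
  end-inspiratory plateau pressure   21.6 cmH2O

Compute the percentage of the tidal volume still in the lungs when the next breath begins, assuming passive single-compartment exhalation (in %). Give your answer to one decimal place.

21.9

Flow: 74 L/min ÷ 60 = 1.2333 L/s.
R = (PIP − Pplat)/V̇ = (30.2 − 21.6) / 1.2333 = 8.6/1.2333 = 6.973 cmH2O·s/L.
C = Vt/(Pplat − PEEP) = 415.0 / (21.6 − 4) = 415.0/17.6 = 23.58 mL/cmH2O.
τ = R × C = 6.973 × 0.02358 L/cmH2O = 0.1644 s.
Fraction remaining at end-expiration = e^(−Te/τ) = e^(−0.25/0.1644) = 0.2186 → 21.86%.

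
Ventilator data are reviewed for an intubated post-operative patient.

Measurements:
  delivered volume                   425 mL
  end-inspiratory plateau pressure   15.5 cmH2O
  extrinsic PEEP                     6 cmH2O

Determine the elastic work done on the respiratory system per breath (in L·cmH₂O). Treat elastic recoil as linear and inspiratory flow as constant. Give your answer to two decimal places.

Elastic work ≈ ½ × (Pplat − PEEP) × Vt = 0.5 × (15.5 − 6) × 0.425 L = 0.5 × 9.5 × 0.425 = 2.019 L·cmH2O.

2.02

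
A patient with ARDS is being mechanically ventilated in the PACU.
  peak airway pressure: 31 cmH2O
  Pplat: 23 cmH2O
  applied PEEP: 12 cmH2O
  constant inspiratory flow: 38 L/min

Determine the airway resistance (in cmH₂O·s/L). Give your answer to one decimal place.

Flow: 38 L/min ÷ 60 = 0.6333 L/s.
Raw = (PIP − Pplat) / flow = (31 − 23) / 0.6333 = 8.0 / 0.6333 = 12.632 cmH2O·s/L.

12.6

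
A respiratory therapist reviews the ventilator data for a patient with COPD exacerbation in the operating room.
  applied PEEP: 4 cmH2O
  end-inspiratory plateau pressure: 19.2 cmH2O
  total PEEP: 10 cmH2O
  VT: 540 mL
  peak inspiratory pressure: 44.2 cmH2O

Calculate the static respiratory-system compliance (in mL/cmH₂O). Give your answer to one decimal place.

58.7

End-expiratory occlusion gives total PEEP = 10 cmH2O (intrinsic PEEP = 10 − 4 = 6). Use total PEEP for the elastic gradient.
Cstat = Vt / (Pplat − PEEPtotal) = 540 / (19.2 − 10) = 540 / 9.2 = 58.696 mL/cmH2O.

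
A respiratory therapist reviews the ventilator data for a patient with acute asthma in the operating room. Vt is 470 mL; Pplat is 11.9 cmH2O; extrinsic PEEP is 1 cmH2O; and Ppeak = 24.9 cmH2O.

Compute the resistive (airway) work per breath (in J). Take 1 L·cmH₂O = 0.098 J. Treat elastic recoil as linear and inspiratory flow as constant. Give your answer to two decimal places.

With constant inspiratory flow the resistive pressure is constant at PIP − Pplat = 24.9 − 11.9 = 13.0 cmH2O, so resistive work = 13.0 × 0.470 = 6.11 L·cmH2O.
× 0.098 J/(L·cmH2O) → 0.5988 J.

0.60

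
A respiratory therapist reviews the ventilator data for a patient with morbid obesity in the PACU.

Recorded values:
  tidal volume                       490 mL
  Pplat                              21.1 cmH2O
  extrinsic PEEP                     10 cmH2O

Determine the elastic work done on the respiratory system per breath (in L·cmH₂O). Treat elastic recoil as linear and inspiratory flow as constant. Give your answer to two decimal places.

2.72

Elastic work ≈ ½ × (Pplat − PEEP) × Vt = 0.5 × (21.1 − 10) × 0.490 L = 0.5 × 11.1 × 0.490 = 2.72 L·cmH2O.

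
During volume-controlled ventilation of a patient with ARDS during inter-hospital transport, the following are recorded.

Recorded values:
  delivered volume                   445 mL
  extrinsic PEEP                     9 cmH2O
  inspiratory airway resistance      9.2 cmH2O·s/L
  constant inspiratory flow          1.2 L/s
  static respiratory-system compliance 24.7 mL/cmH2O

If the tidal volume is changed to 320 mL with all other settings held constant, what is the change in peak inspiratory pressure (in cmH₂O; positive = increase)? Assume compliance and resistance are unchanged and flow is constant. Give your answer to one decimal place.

-5.1

PIP = Vt/C + R·V̇ + PEEP (constant-flow equation of motion).
Only the elastic term changes: ΔPIP = ΔVt / C = (320 − 445) / 24.7 = -5.061 cmH2O.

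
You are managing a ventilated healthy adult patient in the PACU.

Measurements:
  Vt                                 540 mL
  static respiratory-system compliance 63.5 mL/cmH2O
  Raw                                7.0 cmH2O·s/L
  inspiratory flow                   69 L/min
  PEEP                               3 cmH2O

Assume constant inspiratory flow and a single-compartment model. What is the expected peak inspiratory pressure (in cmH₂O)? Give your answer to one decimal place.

19.6

Flow: 69 L/min ÷ 60 = 1.15 L/s.
Equation of motion (constant flow): PIP = Vt/C + R·V̇ + PEEP.
PIP = 540/63.5 + 7.0×1.15 + 3 = 8.504 + 8.05 + 3 = 19.554 cmH2O.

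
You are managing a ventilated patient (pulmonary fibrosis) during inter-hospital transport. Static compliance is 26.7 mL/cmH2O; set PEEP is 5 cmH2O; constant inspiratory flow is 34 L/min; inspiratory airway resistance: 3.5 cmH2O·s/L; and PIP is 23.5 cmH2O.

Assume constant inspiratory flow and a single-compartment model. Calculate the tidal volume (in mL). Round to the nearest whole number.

441

Flow: 34 L/min ÷ 60 = 0.5667 L/s.
Equation of motion (constant flow): PIP = Vt/C + R·V̇ + PEEP.
Vt/C = PIP − R·V̇ − PEEP = 23.5 − 1.983 − 5 = 16.517 cmH2O.
Vt = C × 16.517 = 26.7 × 16.517 = 441.0 mL.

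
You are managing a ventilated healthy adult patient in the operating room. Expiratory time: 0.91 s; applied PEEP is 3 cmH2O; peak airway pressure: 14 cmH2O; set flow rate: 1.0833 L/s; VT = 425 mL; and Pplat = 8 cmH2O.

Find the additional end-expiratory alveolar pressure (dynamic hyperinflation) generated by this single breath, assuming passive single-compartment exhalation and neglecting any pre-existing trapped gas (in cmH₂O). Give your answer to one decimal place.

R = (PIP − Pplat)/V̇ = (14 − 8) / 1.0833 = 6.0/1.0833 = 5.539 cmH2O·s/L.
C = Vt/(Pplat − PEEP) = 425.0 / (8 − 3) = 425.0/5.0 = 85.0 mL/cmH2O.
τ = R × C = 5.539 × 0.085 L/cmH2O = 0.4708 s.
Fraction remaining = e^(−Te/τ) = e^(−0.91/0.4708) = 0.1447; trapped volume = 425.0 × 0.1447 = 61.498 mL.
Additional alveolar pressure from trapping ≈ V_trapped / C = 61.498 / 85.0 = 0.7235 cmH2O.

0.7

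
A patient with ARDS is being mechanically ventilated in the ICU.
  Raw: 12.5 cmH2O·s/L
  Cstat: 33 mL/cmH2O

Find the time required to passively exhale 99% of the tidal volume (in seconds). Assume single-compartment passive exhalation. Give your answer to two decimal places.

τ = R × C = 12.5 × 33 mL/cmH2O = 12.5 × 0.033 L/cmH2O = 0.4125 s.
Exhaled fraction f = 1 − e^(−t/τ) → t = −τ·ln(1 − f) = −0.4125·ln(0.01) = 1.9 s.

1.90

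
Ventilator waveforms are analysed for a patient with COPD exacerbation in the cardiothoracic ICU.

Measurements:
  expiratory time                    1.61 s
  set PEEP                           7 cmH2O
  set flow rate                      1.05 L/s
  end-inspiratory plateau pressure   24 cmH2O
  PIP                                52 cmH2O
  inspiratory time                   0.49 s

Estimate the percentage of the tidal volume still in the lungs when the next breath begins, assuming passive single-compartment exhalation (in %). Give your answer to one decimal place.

Vt = flow × Ti = 1.05 L/s × 0.49 s × 1000 mL/L = 514.5 mL.
R = (PIP − Pplat)/V̇ = (52 − 24) / 1.05 = 28.0/1.05 = 26.667 cmH2O·s/L.
C = Vt/(Pplat − PEEP) = 514.5 / (24 − 7) = 514.5/17.0 = 30.265 mL/cmH2O.
τ = R × C = 26.667 × 0.03027 L/cmH2O = 0.8072 s.
Fraction remaining at end-expiration = e^(−Te/τ) = e^(−1.61/0.8072) = 0.1361 → 13.61%.

13.6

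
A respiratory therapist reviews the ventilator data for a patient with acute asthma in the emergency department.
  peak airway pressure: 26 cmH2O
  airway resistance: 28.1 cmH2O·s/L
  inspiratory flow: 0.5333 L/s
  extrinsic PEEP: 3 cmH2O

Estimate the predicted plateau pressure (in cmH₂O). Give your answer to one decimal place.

11.0

Pplat = PIP − Raw × flow = 26 − 28.1 × 0.5333 = 26 − 14.986 = 11.014 cmH2O.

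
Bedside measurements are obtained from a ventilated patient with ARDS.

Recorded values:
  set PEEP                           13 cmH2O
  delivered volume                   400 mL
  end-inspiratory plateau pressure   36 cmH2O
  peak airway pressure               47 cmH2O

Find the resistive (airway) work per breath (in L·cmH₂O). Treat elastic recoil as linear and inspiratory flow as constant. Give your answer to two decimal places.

4.40

With constant inspiratory flow the resistive pressure is constant at PIP − Pplat = 47 − 36 = 11.0 cmH2O, so resistive work = 11.0 × 0.400 = 4.4 L·cmH2O.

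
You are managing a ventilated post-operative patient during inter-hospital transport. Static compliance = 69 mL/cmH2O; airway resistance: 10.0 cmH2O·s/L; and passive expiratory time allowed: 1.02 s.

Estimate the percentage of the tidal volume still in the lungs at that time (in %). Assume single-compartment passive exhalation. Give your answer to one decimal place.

22.8

τ = R × C = 10.0 × 69 mL/cmH2O = 10.0 × 0.069 L/cmH2O = 0.69 s.
Passive exhalation: V(t)/V₀ = e^(−t/τ) = e^(−1.02/0.69) = 0.228.
Fraction remaining = 0.228 → 22.8%.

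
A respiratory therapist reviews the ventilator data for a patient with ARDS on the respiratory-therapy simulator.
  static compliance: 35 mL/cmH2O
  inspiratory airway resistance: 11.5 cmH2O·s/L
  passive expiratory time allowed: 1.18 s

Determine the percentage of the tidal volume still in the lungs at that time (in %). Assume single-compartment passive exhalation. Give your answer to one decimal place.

5.3

τ = R × C = 11.5 × 35 mL/cmH2O = 11.5 × 0.035 L/cmH2O = 0.4025 s.
Passive exhalation: V(t)/V₀ = e^(−t/τ) = e^(−1.18/0.4025) = 0.05331.
Fraction remaining = 0.05331 → 5.331%.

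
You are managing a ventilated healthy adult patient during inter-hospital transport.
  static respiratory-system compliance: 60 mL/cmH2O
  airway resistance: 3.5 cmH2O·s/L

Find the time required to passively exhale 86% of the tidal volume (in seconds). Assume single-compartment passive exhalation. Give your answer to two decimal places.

0.41

τ = R × C = 3.5 × 60 mL/cmH2O = 3.5 × 0.060 L/cmH2O = 0.21 s.
Exhaled fraction f = 1 − e^(−t/τ) → t = −τ·ln(1 − f) = −0.21·ln(0.14) = 0.4129 s.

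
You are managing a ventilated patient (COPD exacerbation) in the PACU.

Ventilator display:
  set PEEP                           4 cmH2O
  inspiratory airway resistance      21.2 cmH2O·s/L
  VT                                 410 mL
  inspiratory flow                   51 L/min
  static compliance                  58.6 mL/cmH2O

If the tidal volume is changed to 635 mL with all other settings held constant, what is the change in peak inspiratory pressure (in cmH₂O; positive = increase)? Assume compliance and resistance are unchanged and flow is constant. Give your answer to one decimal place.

PIP = Vt/C + R·V̇ + PEEP (constant-flow equation of motion).
Only the elastic term changes: ΔPIP = ΔVt / C = (635 − 410) / 58.6 = 3.84 cmH2O.

3.8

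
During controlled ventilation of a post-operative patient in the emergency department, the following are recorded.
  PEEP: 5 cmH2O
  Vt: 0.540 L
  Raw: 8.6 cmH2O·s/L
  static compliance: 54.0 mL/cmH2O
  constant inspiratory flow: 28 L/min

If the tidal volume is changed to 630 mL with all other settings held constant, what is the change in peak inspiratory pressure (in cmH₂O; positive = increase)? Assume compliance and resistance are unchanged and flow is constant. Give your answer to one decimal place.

PIP = Vt/C + R·V̇ + PEEP (constant-flow equation of motion).
Only the elastic term changes: ΔPIP = ΔVt / C = (630 − 540) / 54.0 = 1.667 cmH2O.

1.7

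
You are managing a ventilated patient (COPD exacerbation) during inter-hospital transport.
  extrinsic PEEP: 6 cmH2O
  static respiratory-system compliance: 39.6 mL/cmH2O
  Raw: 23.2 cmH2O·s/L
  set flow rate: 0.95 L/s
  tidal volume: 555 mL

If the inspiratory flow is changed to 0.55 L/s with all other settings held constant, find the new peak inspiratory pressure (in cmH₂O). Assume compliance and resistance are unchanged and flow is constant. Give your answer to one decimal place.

32.8

PIP = Vt/C + R·V̇ + PEEP (constant-flow equation of motion).
Only the resistive term changes: ΔPIP = R × ΔV̇ = 23.2 × (0.55 − 0.95) = 23.2 × -0.4 = -9.28 cmH2O.
Original PIP = 555/39.6 + 23.2×0.95 + 6 = 42.055 cmH2O; new PIP = 42.055 + (-9.28) = 32.775 cmH2O.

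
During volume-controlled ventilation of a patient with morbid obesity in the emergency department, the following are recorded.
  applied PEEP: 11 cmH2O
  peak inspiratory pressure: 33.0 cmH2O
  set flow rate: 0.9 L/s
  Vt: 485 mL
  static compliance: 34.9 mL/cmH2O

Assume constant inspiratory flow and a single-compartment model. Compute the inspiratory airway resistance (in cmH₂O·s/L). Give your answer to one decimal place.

Equation of motion (constant flow): PIP = Vt/C + R·V̇ + PEEP.
R·V̇ = PIP − Vt/C − PEEP = 33.0 − 485/34.9 − 11 = 33.0 − 13.897 − 11 = 8.103 cmH2O.
R = 8.103 / 0.9 = 9.003 cmH2O·s/L.

9.0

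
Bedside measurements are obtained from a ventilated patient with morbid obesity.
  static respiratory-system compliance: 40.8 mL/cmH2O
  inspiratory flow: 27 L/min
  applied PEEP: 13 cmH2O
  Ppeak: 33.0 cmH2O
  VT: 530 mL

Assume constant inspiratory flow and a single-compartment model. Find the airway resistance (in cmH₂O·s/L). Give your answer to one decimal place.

Flow: 27 L/min ÷ 60 = 0.45 L/s.
Equation of motion (constant flow): PIP = Vt/C + R·V̇ + PEEP.
R·V̇ = PIP − Vt/C − PEEP = 33.0 − 530/40.8 − 13 = 33.0 − 12.99 − 13 = 7.01 cmH2O.
R = 7.01 / 0.45 = 15.578 cmH2O·s/L.

15.6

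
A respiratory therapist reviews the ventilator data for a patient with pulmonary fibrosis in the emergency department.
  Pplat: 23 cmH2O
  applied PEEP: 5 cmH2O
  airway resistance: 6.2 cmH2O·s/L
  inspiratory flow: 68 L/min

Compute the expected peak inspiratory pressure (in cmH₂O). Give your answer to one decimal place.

Flow: 68 L/min ÷ 60 = 1.1333 L/s.
PIP = Pplat + Raw × flow = 23 + 6.2 × 1.1333 = 23 + 7.026 = 30.026 cmH2O.

30.0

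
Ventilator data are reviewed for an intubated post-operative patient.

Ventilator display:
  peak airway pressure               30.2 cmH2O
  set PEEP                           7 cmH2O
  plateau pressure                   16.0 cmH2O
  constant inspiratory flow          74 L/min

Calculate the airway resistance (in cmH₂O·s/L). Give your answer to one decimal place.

Flow: 74 L/min ÷ 60 = 1.2333 L/s.
Raw = (PIP − Pplat) / flow = (30.2 − 16.0) / 1.2333 = 14.2 / 1.2333 = 11.514 cmH2O·s/L.

11.5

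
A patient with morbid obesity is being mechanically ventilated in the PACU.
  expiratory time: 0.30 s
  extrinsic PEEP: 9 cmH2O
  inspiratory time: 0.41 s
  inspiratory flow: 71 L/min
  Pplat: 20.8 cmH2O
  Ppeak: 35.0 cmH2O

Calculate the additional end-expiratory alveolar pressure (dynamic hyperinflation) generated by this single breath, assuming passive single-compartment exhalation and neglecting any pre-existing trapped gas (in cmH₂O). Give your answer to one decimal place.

6.4

Flow: 71 L/min ÷ 60 = 1.1833 L/s.
Vt = flow × Ti = 1.1833 L/s × 0.41 s × 1000 mL/L = 485.15 mL.
R = (PIP − Pplat)/V̇ = (35.0 − 20.8) / 1.1833 = 14.2/1.1833 = 12.0 cmH2O·s/L.
C = Vt/(Pplat − PEEP) = 485.15 / (20.8 − 9) = 485.15/11.8 = 41.114 mL/cmH2O.
τ = R × C = 12.0 × 0.04111 L/cmH2O = 0.4933 s.
Fraction remaining = e^(−Te/τ) = e^(−0.30/0.4933) = 0.5444; trapped volume = 485.15 × 0.5444 = 264.12 mL.
Additional alveolar pressure from trapping ≈ V_trapped / C = 264.12 / 41.114 = 6.424 cmH2O.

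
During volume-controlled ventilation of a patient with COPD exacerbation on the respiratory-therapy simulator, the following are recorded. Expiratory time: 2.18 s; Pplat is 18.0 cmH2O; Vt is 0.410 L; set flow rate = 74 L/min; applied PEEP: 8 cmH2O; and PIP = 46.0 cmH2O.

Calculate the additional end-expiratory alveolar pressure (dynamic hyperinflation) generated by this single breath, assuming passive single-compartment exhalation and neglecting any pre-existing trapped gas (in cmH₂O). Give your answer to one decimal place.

1.0

Flow: 74 L/min ÷ 60 = 1.2333 L/s.
R = (PIP − Pplat)/V̇ = (46.0 − 18.0) / 1.2333 = 28.0/1.2333 = 22.703 cmH2O·s/L.
C = Vt/(Pplat − PEEP) = 410.0 / (18.0 − 8) = 410.0/10.0 = 41.0 mL/cmH2O.
τ = R × C = 22.703 × 0.041 L/cmH2O = 0.9308 s.
Fraction remaining = e^(−Te/τ) = e^(−2.18/0.9308) = 0.09613; trapped volume = 410.0 × 0.09613 = 39.413 mL.
Additional alveolar pressure from trapping ≈ V_trapped / C = 39.413 / 41.0 = 0.9613 cmH2O.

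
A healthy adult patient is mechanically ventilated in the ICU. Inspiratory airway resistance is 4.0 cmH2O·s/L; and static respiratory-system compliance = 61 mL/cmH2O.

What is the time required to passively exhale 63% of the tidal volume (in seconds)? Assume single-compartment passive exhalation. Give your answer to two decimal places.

τ = R × C = 4.0 × 61 mL/cmH2O = 4.0 × 0.061 L/cmH2O = 0.244 s.
Exhaled fraction f = 1 − e^(−t/τ) → t = −τ·ln(1 − f) = −0.244·ln(0.37) = 0.2426 s.

0.24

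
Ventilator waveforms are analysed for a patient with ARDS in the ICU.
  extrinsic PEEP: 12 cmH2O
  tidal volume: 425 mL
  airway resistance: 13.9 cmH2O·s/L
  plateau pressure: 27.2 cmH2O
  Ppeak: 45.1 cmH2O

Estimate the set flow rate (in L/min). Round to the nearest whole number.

flow = (PIP − Pplat) / Raw = (45.1 − 27.2) / 13.9 = 1.288 L/s × 60 = 77.28 L/min.

77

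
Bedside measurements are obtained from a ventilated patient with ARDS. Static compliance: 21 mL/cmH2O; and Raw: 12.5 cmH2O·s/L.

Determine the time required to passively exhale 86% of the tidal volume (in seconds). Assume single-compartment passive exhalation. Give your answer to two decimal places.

0.52

τ = R × C = 12.5 × 21 mL/cmH2O = 12.5 × 0.021 L/cmH2O = 0.2625 s.
Exhaled fraction f = 1 − e^(−t/τ) → t = −τ·ln(1 − f) = −0.2625·ln(0.14) = 0.5161 s.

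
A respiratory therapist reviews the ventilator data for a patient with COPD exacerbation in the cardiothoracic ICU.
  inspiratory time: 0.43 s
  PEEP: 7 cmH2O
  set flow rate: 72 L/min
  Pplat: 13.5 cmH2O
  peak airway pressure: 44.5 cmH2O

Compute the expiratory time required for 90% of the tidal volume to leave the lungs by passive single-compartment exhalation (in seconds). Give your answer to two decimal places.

4.72

Flow: 72 L/min ÷ 60 = 1.2 L/s.
Vt = flow × Ti = 1.2 L/s × 0.43 s × 1000 mL/L = 516.0 mL.
R = (PIP − Pplat)/V̇ = (44.5 − 13.5) / 1.2 = 31.0/1.2 = 25.833 cmH2O·s/L.
C = Vt/(Pplat − PEEP) = 516.0 / (13.5 − 7) = 516.0/6.5 = 79.385 mL/cmH2O.
τ = R × C = 25.833 × 0.07939 L/cmH2O = 2.051 s.
t = −τ·ln(1 − 0.90) = −2.051·ln(0.1) = 4.723 s.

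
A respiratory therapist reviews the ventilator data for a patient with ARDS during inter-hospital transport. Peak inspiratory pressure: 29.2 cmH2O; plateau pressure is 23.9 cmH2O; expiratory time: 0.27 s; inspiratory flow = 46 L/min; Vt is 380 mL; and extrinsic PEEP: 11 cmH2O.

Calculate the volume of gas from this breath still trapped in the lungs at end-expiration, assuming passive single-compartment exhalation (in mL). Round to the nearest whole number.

101

Flow: 46 L/min ÷ 60 = 0.7667 L/s.
R = (PIP − Pplat)/V̇ = (29.2 − 23.9) / 0.7667 = 5.3/0.7667 = 6.913 cmH2O·s/L.
C = Vt/(Pplat − PEEP) = 380.0 / (23.9 − 11) = 380.0/12.9 = 29.457 mL/cmH2O.
τ = R × C = 6.913 × 0.02946 L/cmH2O = 0.2037 s.
Fraction remaining = e^(−Te/τ) = e^(−0.27/0.2037) = 0.2657.
Trapped volume = 380.0 × 0.2657 = 100.97 mL.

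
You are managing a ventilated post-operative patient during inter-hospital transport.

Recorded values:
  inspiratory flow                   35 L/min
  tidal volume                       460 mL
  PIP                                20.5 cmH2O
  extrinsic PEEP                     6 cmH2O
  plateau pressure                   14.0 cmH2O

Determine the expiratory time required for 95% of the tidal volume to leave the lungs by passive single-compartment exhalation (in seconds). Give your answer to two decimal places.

Flow: 35 L/min ÷ 60 = 0.5833 L/s.
R = (PIP − Pplat)/V̇ = (20.5 − 14.0) / 0.5833 = 6.5/0.5833 = 11.143 cmH2O·s/L.
C = Vt/(Pplat − PEEP) = 460.0 / (14.0 − 6) = 460.0/8.0 = 57.5 mL/cmH2O.
τ = R × C = 11.143 × 0.0575 L/cmH2O = 0.6407 s.
t = −τ·ln(1 − 0.95) = −0.6407·ln(0.05) = 1.919 s.

1.92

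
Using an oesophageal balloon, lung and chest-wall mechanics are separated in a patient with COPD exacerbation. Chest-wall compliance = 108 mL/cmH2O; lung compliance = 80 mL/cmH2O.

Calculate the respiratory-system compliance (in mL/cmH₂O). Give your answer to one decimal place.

46.0

Lung and chest wall are elastances in series: 1/Crs = 1/CL + 1/Ccw.
1/Crs = 1/80 + 1/108 = 0.02176.
Crs = 45.956 mL/cmH2O.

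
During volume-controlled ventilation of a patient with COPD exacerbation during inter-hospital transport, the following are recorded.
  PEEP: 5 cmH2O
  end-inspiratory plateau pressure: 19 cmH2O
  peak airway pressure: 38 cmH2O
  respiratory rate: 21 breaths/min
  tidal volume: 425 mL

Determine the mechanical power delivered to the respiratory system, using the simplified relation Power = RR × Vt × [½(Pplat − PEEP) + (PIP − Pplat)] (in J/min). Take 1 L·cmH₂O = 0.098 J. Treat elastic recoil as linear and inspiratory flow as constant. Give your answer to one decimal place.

Per-breath work = Vt × [½(Pplat−PEEP) + (PIP−Pplat)] = 0.425 × [0.5×14.0 + 19.0] = 0.425 × 26.0 = 11.05 L·cmH2O.
Power = 21 × 11.05 = 232.05 L·cmH2O/min.
× 0.098 J/(L·cmH2O) → 22.741 J/min.

22.7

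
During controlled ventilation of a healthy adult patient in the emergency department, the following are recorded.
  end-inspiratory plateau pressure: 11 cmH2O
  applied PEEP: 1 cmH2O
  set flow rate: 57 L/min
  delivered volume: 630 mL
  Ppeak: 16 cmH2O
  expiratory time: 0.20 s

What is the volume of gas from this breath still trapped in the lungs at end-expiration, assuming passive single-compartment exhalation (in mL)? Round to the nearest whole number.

345

Flow: 57 L/min ÷ 60 = 0.95 L/s.
R = (PIP − Pplat)/V̇ = (16 − 11) / 0.95 = 5.0/0.95 = 5.263 cmH2O·s/L.
C = Vt/(Pplat − PEEP) = 630.0 / (11 − 1) = 630.0/10.0 = 63.0 mL/cmH2O.
τ = R × C = 5.263 × 0.063 L/cmH2O = 0.3316 s.
Fraction remaining = e^(−Te/τ) = e^(−0.20/0.3316) = 0.5471.
Trapped volume = 630.0 × 0.5471 = 344.67 mL.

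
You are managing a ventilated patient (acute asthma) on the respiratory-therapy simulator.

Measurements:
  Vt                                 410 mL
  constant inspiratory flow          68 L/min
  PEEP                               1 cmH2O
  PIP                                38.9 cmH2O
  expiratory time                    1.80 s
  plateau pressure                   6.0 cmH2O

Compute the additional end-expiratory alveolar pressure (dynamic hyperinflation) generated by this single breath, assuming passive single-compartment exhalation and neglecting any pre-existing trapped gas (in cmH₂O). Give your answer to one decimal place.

2.3

Flow: 68 L/min ÷ 60 = 1.1333 L/s.
R = (PIP − Pplat)/V̇ = (38.9 − 6.0) / 1.1333 = 32.9/1.1333 = 29.03 cmH2O·s/L.
C = Vt/(Pplat − PEEP) = 410.0 / (6.0 − 1) = 410.0/5.0 = 82.0 mL/cmH2O.
τ = R × C = 29.03 × 0.082 L/cmH2O = 2.38 s.
Fraction remaining = e^(−Te/τ) = e^(−1.80/2.38) = 0.4694; trapped volume = 410.0 × 0.4694 = 192.45 mL.
Additional alveolar pressure from trapping ≈ V_trapped / C = 192.45 / 82.0 = 2.347 cmH2O.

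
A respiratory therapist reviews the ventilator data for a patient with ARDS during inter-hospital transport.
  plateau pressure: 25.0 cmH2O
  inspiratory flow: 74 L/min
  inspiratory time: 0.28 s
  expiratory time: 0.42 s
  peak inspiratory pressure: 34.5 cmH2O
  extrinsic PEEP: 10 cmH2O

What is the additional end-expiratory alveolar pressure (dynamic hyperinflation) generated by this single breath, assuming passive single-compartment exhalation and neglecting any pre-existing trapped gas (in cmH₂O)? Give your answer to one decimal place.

Flow: 74 L/min ÷ 60 = 1.2333 L/s.
Vt = flow × Ti = 1.2333 L/s × 0.28 s × 1000 mL/L = 345.32 mL.
R = (PIP − Pplat)/V̇ = (34.5 − 25.0) / 1.2333 = 9.5/1.2333 = 7.703 cmH2O·s/L.
C = Vt/(Pplat − PEEP) = 345.32 / (25.0 − 10) = 345.32/15.0 = 23.021 mL/cmH2O.
τ = R × C = 7.703 × 0.02302 L/cmH2O = 0.1773 s.
Fraction remaining = e^(−Te/τ) = e^(−0.42/0.1773) = 0.09359; trapped volume = 345.32 × 0.09359 = 32.318 mL.
Additional alveolar pressure from trapping ≈ V_trapped / C = 32.318 / 23.021 = 1.404 cmH2O.

1.4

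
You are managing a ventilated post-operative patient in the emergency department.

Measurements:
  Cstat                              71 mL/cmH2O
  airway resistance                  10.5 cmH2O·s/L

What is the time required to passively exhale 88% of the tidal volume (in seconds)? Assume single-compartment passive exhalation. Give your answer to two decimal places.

1.58

τ = R × C = 10.5 × 71 mL/cmH2O = 10.5 × 0.071 L/cmH2O = 0.7455 s.
Exhaled fraction f = 1 − e^(−t/τ) → t = −τ·ln(1 − f) = −0.7455·ln(0.12) = 1.581 s.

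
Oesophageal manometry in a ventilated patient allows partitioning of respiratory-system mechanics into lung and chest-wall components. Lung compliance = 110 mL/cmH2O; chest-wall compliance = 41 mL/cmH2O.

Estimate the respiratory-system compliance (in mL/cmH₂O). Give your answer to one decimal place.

Lung and chest wall are elastances in series: 1/Crs = 1/CL + 1/Ccw.
1/Crs = 1/110 + 1/41 = 0.03348.
Crs = 29.869 mL/cmH2O.

29.9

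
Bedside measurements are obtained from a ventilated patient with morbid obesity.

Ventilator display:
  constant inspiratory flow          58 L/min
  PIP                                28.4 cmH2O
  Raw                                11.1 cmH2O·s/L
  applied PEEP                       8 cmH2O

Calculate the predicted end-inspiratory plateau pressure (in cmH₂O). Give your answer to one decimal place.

17.7

Flow: 58 L/min ÷ 60 = 0.9667 L/s.
Pplat = PIP − Raw × flow = 28.4 − 11.1 × 0.9667 = 28.4 − 10.73 = 17.67 cmH2O.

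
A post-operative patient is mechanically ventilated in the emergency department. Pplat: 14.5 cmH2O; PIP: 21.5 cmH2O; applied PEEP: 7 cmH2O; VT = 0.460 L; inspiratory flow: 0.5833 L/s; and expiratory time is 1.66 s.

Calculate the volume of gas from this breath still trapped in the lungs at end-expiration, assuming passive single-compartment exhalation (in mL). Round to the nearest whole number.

48

R = (PIP − Pplat)/V̇ = (21.5 − 14.5) / 0.5833 = 7.0/0.5833 = 12.001 cmH2O·s/L.
C = Vt/(Pplat − PEEP) = 460.0 / (14.5 − 7) = 460.0/7.5 = 61.333 mL/cmH2O.
τ = R × C = 12.001 × 0.06133 L/cmH2O = 0.736 s.
Fraction remaining = e^(−Te/τ) = e^(−1.66/0.736) = 0.1048.
Trapped volume = 460.0 × 0.1048 = 48.208 mL.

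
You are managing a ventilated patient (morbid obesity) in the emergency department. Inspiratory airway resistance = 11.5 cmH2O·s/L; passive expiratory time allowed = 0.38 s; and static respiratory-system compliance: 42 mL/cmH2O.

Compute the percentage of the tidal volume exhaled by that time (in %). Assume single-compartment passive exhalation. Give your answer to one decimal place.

54.5

τ = R × C = 11.5 × 42 mL/cmH2O = 11.5 × 0.042 L/cmH2O = 0.483 s.
Passive exhalation: V(t)/V₀ = e^(−t/τ) = e^(−0.38/0.483) = 0.4553.
Fraction exhaled = 1 − 0.4553 = 0.5447 → 54.47%.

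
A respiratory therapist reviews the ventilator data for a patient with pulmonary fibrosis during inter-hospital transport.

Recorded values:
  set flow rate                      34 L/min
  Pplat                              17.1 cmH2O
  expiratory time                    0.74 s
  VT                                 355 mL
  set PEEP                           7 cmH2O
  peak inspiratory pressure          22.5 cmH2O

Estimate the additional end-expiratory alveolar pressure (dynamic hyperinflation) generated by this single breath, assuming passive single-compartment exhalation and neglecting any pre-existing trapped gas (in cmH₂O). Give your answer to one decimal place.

Flow: 34 L/min ÷ 60 = 0.5667 L/s.
R = (PIP − Pplat)/V̇ = (22.5 − 17.1) / 0.5667 = 5.4/0.5667 = 9.529 cmH2O·s/L.
C = Vt/(Pplat − PEEP) = 355.0 / (17.1 − 7) = 355.0/10.1 = 35.149 mL/cmH2O.
τ = R × C = 9.529 × 0.03515 L/cmH2O = 0.3349 s.
Fraction remaining = e^(−Te/τ) = e^(−0.74/0.3349) = 0.1097; trapped volume = 355.0 × 0.1097 = 38.944 mL.
Additional alveolar pressure from trapping ≈ V_trapped / C = 38.944 / 35.149 = 1.108 cmH2O.

1.1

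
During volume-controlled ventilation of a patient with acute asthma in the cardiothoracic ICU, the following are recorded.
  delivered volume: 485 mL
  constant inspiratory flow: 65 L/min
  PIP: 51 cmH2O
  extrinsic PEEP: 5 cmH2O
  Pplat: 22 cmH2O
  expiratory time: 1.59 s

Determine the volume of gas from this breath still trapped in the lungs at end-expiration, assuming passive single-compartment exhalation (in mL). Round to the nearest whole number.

60

Flow: 65 L/min ÷ 60 = 1.0833 L/s.
R = (PIP − Pplat)/V̇ = (51 − 22) / 1.0833 = 29.0/1.0833 = 26.77 cmH2O·s/L.
C = Vt/(Pplat − PEEP) = 485.0 / (22 − 5) = 485.0/17.0 = 28.529 mL/cmH2O.
τ = R × C = 26.77 × 0.02853 L/cmH2O = 0.7637 s.
Fraction remaining = e^(−Te/τ) = e^(−1.59/0.7637) = 0.1247.
Trapped volume = 485.0 × 0.1247 = 60.48 mL.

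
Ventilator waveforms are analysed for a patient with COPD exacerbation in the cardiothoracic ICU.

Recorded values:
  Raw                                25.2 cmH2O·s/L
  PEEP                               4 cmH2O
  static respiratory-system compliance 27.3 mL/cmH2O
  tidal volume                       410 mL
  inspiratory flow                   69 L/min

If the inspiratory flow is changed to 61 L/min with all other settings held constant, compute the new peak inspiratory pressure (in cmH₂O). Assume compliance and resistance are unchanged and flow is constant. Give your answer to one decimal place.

44.6

Flow: 69 L/min ÷ 60 = 1.15 L/s.
New flow: 61 L/min ÷ 60 = 1.0167 L/s.
PIP = Vt/C + R·V̇ + PEEP (constant-flow equation of motion).
Only the resistive term changes: ΔPIP = R × ΔV̇ = 25.2 × (1.0167 − 1.15) = 25.2 × -0.1333 = -3.359 cmH2O.
Original PIP = 410/27.3 + 25.2×1.15 + 4 = 47.998 cmH2O; new PIP = 47.998 + (-3.359) = 44.639 cmH2O.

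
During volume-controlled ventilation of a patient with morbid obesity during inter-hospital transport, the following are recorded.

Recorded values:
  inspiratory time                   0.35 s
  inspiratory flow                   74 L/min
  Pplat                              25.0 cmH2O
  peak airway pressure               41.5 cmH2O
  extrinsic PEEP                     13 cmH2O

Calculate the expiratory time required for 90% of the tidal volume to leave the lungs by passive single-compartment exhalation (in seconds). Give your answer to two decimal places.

Flow: 74 L/min ÷ 60 = 1.2333 L/s.
Vt = flow × Ti = 1.2333 L/s × 0.35 s × 1000 mL/L = 431.66 mL.
R = (PIP − Pplat)/V̇ = (41.5 − 25.0) / 1.2333 = 16.5/1.2333 = 13.379 cmH2O·s/L.
C = Vt/(Pplat − PEEP) = 431.66 / (25.0 − 13) = 431.66/12.0 = 35.972 mL/cmH2O.
τ = R × C = 13.379 × 0.03597 L/cmH2O = 0.4812 s.
t = −τ·ln(1 − 0.90) = −0.4812·ln(0.1) = 1.108 s.

1.11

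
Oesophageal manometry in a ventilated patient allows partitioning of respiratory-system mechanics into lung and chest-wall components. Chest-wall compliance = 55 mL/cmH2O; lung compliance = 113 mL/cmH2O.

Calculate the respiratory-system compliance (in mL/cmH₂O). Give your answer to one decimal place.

37.0

Lung and chest wall are elastances in series: 1/Crs = 1/CL + 1/Ccw.
1/Crs = 1/113 + 1/55 = 0.02703.
Crs = 36.996 mL/cmH2O.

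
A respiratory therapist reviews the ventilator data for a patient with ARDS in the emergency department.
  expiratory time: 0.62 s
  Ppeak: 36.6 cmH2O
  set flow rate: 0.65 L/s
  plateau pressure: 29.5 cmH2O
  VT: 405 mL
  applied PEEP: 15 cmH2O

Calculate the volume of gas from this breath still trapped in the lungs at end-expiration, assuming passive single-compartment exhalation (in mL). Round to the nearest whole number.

53

R = (PIP − Pplat)/V̇ = (36.6 − 29.5) / 0.65 = 7.1/0.65 = 10.923 cmH2O·s/L.
C = Vt/(Pplat − PEEP) = 405.0 / (29.5 − 15) = 405.0/14.5 = 27.931 mL/cmH2O.
τ = R × C = 10.923 × 0.02793 L/cmH2O = 0.3051 s.
Fraction remaining = e^(−Te/τ) = e^(−0.62/0.3051) = 0.1311.
Trapped volume = 405.0 × 0.1311 = 53.096 mL.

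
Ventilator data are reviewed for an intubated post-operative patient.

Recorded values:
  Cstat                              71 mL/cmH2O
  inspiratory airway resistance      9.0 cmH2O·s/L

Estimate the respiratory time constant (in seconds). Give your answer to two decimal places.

0.64

τ = R × C = 9.0 × 71 mL/cmH2O = 9.0 × 0.071 L/cmH2O = 0.639 s.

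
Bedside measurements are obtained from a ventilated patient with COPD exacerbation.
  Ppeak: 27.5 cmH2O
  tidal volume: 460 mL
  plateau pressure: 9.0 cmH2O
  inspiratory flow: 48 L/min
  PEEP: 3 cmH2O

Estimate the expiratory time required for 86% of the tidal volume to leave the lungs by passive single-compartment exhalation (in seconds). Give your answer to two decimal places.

Flow: 48 L/min ÷ 60 = 0.8 L/s.
R = (PIP − Pplat)/V̇ = (27.5 − 9.0) / 0.8 = 18.5/0.8 = 23.125 cmH2O·s/L.
C = Vt/(Pplat − PEEP) = 460.0 / (9.0 − 3) = 460.0/6.0 = 76.667 mL/cmH2O.
τ = R × C = 23.125 × 0.07667 L/cmH2O = 1.773 s.
t = −τ·ln(1 − 0.86) = −1.773·ln(0.14) = 3.486 s.

3.49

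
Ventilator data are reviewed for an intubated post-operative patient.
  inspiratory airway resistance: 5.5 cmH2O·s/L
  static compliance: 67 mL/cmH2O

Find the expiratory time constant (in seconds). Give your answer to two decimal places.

τ = R × C = 5.5 × 67 mL/cmH2O = 5.5 × 0.067 L/cmH2O = 0.3685 s.

0.37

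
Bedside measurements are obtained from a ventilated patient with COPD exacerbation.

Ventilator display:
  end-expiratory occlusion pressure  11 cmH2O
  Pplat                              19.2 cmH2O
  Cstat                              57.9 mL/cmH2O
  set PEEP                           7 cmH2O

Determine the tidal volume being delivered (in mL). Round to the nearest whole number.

475

End-expiratory occlusion gives total PEEP = 11 cmH2O (intrinsic PEEP = 11 − 7 = 4). Use total PEEP for the elastic gradient.
Vt = Cstat × (Pplat − PEEPtotal) = 57.9 × (19.2 − 11) = 57.9 × 8.2 = 474.78 mL.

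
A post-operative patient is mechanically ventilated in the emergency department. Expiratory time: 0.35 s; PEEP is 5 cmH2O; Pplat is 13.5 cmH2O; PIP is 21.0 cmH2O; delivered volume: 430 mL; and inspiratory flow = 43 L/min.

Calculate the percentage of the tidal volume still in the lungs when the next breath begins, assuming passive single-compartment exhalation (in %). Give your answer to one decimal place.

51.6

Flow: 43 L/min ÷ 60 = 0.7167 L/s.
R = (PIP − Pplat)/V̇ = (21.0 − 13.5) / 0.7167 = 7.5/0.7167 = 10.465 cmH2O·s/L.
C = Vt/(Pplat − PEEP) = 430.0 / (13.5 − 5) = 430.0/8.5 = 50.588 mL/cmH2O.
τ = R × C = 10.465 × 0.05059 L/cmH2O = 0.5294 s.
Fraction remaining at end-expiration = e^(−Te/τ) = e^(−0.35/0.5294) = 0.5163 → 51.63%.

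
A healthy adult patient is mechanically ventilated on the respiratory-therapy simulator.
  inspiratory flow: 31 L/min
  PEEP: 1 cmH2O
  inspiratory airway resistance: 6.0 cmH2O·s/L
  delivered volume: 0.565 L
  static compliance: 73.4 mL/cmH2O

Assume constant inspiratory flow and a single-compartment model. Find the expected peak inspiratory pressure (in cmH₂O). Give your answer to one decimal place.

Flow: 31 L/min ÷ 60 = 0.5167 L/s.
Equation of motion (constant flow): PIP = Vt/C + R·V̇ + PEEP.
PIP = 565/73.4 + 6.0×0.5167 + 1 = 7.698 + 3.1 + 1 = 11.798 cmH2O.

11.8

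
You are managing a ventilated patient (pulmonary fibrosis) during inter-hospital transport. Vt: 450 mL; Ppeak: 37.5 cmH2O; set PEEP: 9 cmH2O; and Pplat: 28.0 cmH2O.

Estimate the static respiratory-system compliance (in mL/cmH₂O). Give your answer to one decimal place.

Cstat = Vt / (Pplat − PEEP) = 450 / (28.0 − 9) = 450 / 19.0 = 23.684 mL/cmH2O.

23.7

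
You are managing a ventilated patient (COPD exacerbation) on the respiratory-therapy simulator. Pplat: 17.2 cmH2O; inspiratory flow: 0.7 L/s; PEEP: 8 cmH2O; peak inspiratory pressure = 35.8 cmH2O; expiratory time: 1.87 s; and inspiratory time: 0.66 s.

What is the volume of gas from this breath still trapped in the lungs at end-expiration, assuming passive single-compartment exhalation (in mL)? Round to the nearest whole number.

Vt = flow × Ti = 0.7 L/s × 0.66 s × 1000 mL/L = 462.0 mL.
R = (PIP − Pplat)/V̇ = (35.8 − 17.2) / 0.7 = 18.6/0.7 = 26.571 cmH2O·s/L.
C = Vt/(Pplat − PEEP) = 462.0 / (17.2 − 8) = 462.0/9.2 = 50.217 mL/cmH2O.
τ = R × C = 26.571 × 0.05022 L/cmH2O = 1.334 s.
Fraction remaining = e^(−Te/τ) = e^(−1.87/1.334) = 0.2462.
Trapped volume = 462.0 × 0.2462 = 113.74 mL.

114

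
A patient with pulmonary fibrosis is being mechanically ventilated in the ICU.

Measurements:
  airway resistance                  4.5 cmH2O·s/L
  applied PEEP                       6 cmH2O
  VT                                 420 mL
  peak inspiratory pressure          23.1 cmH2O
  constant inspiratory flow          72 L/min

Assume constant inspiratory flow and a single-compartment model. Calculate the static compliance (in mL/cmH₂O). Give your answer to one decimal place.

Flow: 72 L/min ÷ 60 = 1.2 L/s.
Equation of motion (constant flow): PIP = Vt/C + R·V̇ + PEEP.
Vt/C = PIP − R·V̇ − PEEP = 23.1 − 4.5×1.2 − 6 = 23.1 − 5.4 − 6 = 11.7 cmH2O.
C = Vt / 11.7 = 420 / 11.7 = 35.897 mL/cmH2O.

35.9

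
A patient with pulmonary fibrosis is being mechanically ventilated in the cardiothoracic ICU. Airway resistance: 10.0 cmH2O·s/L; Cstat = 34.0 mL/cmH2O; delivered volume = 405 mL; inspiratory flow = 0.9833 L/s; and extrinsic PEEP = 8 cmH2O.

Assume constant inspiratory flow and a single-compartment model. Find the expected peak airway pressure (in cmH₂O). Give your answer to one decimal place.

Equation of motion (constant flow): PIP = Vt/C + R·V̇ + PEEP.
PIP = 405/34.0 + 10.0×0.9833 + 8 = 11.912 + 9.833 + 8 = 29.745 cmH2O.

29.7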